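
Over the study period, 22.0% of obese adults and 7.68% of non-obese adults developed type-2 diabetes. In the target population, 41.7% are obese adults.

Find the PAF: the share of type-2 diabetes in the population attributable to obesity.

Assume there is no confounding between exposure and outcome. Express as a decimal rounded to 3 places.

PAF ≈ 0.437

p₁ = 0.22, p₀ = 0.0768.
Overall risk P(Y=1) = π·p₁ + (1−π)·p₀ = 0.417×0.22 + 0.583×0.0768 = 0.13651.
Under exogeneity, PAF = [P(Y=1) − p₀] / P(Y=1).
PAF = (0.13651 − 0.0768) / 0.13651 ≈ 0.4374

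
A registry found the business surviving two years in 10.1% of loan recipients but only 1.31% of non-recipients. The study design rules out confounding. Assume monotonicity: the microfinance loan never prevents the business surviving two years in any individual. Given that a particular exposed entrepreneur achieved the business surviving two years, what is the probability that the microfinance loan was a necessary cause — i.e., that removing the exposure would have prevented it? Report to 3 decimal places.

p₁ = 0.101, p₀ = 0.0131.
Under exogeneity and monotonicity, PN = (p₁ − p₀) / p₁.
PN = (0.101 − 0.0131) / 0.101 = 0.0879 / 0.101 ≈ 0.8703

PN ≈ 0.870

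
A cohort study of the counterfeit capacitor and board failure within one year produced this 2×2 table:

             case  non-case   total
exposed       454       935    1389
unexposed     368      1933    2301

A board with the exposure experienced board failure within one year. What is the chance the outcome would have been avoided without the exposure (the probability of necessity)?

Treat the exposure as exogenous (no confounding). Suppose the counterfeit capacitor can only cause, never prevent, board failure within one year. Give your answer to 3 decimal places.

PN ≈ 0.511

p₁ = P(outcome | exposed) = 454/1389 = 0.32685
p₀ = P(outcome | unexposed) = 368/2301 = 0.15993
Under exogeneity and monotonicity, PN = (p₁ − p₀) / p₁.
PN = (0.32685 − 0.15993) / 0.32685 = 0.16692 / 0.32685 ≈ 0.5107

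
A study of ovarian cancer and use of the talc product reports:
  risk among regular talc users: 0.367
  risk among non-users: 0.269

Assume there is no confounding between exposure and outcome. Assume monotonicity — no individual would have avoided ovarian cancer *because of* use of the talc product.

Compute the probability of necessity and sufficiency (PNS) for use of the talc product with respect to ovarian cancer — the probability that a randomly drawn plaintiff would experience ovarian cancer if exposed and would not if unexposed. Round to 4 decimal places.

Let p₁ = 0.367, p₀ = 0.269.
Under exogeneity and monotonicity, PNS = p₁ − p₀.
PNS = 0.367 − 0.269 = 0.098

PNS ≈ 0.0980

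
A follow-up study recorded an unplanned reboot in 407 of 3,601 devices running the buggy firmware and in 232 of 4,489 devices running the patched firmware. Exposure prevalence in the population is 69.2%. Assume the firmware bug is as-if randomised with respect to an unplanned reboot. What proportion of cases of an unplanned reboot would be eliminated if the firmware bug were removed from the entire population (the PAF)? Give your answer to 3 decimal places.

p₁ = P(outcome | exposed) = 407/3601 = 0.11302
p₀ = P(outcome | unexposed) = 232/4489 = 0.051682
Overall risk P(Y=1) = π·p₁ + (1−π)·p₀ = 0.692×0.11302 + 0.308×0.051682 = 0.094131.
Under exogeneity, PAF = [P(Y=1) − p₀] / P(Y=1).
PAF = (0.094131 − 0.051682) / 0.094131 ≈ 0.4510

PAF ≈ 0.451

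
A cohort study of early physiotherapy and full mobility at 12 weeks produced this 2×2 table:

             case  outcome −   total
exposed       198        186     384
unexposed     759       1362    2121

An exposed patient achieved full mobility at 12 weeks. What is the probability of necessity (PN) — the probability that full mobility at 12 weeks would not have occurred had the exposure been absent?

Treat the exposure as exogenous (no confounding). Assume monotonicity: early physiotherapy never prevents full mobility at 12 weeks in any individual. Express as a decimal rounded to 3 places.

p₁ = P(outcome | exposed) = 198/384 = 0.51562
p₀ = P(outcome | unexposed) = 759/2121 = 0.35785
Under exogeneity and monotonicity, PN = (p₁ − p₀)/p₁.
PN = (0.51562 − 0.35785) / 0.51562 ≈ 0.3060

PN ≈ 0.306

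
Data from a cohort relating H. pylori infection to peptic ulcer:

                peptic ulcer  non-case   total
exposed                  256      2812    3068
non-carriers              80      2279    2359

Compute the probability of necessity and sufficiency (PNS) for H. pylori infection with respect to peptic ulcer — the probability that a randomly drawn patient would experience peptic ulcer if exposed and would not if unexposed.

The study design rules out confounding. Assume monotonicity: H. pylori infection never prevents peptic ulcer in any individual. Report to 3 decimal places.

p₁ = P(outcome | exposed) = 256/3068 = 0.083442
p₀ = P(outcome | unexposed) = 80/2359 = 0.033913
Under exogeneity and monotonicity, PNS = p₁ − p₀.
PNS = 0.083442 − 0.033913 = 0.049529

PNS ≈ 0.050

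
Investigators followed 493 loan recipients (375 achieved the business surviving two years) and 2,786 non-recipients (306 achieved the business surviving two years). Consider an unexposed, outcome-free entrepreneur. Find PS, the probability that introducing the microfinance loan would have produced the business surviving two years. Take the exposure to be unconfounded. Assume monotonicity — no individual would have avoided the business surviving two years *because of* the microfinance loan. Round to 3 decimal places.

p₁ = P(outcome | exposed) = 375/493 = 0.76065
p₀ = P(outcome | unexposed) = 306/2786 = 0.10983
Under exogeneity and monotonicity, PS = (p₁ − p₀) / (1 − p₀).
PS = (0.76065 − 0.10983) / (1 − 0.10983) = 0.65081 / 0.89017 ≈ 0.7311

PS ≈ 0.731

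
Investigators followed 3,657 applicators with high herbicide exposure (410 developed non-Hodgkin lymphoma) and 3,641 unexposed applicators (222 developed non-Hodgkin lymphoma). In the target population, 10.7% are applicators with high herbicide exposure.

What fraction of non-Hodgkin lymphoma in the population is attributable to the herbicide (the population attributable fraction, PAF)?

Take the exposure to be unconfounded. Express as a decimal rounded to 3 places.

p₁ = P(outcome | exposed) = 410/3657 = 0.11211
p₀ = P(outcome | unexposed) = 222/3641 = 0.060972
Overall risk P(Y=1) = π·p₁ + (1−π)·p₀ = 0.107×0.11211 + 0.893×0.060972 = 0.066444.
Under exogeneity, PAF = [P(Y=1) − p₀] / P(Y=1).
PAF = (0.066444 − 0.060972) / 0.066444 ≈ 0.0824

PAF ≈ 0.082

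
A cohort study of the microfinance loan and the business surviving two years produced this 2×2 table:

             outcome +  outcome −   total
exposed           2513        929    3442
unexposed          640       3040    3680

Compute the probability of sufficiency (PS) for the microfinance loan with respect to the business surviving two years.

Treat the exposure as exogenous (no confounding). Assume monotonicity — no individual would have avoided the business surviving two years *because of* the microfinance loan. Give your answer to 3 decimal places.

p₁ = P(outcome | exposed) = 2513/3442 = 0.7301
p₀ = P(outcome | unexposed) = 640/3680 = 0.17391
Under exogeneity and monotonicity, PS = (p₁ − p₀) / (1 − p₀).
PS = (0.7301 − 0.17391) / (1 − 0.17391) = 0.55619 / 0.82609 ≈ 0.6733

PS ≈ 0.673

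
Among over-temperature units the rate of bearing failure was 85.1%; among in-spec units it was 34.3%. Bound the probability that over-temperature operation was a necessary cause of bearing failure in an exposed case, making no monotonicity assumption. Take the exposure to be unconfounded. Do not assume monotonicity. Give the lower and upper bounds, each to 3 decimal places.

0.597 ≤ PN ≤ 0.772

p₁ = 0.851, p₀ = 0.343.
Under exogeneity alone the bounds on PN are max{0,(p₁−p₀)/p₁} ≤ PN ≤ min{1,(1−p₀)/p₁}.
  lower = (p₁ − p₀)/p₁ = 0.508 / 0.851 ≈ 0.5969
  upper = min{1, (1 − p₀)/p₁} = 0.657 / 0.851 ≈ 0.7720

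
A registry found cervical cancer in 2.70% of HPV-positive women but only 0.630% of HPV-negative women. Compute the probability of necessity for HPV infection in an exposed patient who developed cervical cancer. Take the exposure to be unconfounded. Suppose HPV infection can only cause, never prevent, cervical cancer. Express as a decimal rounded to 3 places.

p₁ = 0.027, p₀ = 0.0063.
Under exogeneity and monotonicity, PN = (p₁ − p₀) / p₁.
PN = (0.027 − 0.0063) / 0.027 = 0.0207 / 0.027 ≈ 0.7667

PN ≈ 0.767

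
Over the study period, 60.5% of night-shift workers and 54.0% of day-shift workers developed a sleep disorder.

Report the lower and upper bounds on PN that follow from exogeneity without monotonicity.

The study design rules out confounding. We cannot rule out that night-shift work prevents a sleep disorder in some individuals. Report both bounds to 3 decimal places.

p₁ = 0.605, p₀ = 0.54.
Under exogeneity alone the bounds on PN are max{0,(p₁−p₀)/p₁} ≤ PN ≤ min{1,(1−p₀)/p₁}.
  lower = (p₁ − p₀)/p₁ = 0.065 / 0.605 ≈ 0.1074
  upper = min{1, (1 − p₀)/p₁} = 0.46 / 0.605 ≈ 0.7603

0.107 ≤ PN ≤ 0.760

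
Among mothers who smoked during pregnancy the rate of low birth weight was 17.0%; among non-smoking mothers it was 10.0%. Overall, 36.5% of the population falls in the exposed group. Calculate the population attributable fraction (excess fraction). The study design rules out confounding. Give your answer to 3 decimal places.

p₁ = 0.17, p₀ = 0.1.
Overall risk P(Y=1) = π·p₁ + (1−π)·p₀ = 0.365×0.17 + 0.635×0.1 = 0.12555.
Under exogeneity, PAF = [P(Y=1) − p₀] / P(Y=1).
PAF = (0.12555 − 0.1) / 0.12555 ≈ 0.2035

PAF ≈ 0.204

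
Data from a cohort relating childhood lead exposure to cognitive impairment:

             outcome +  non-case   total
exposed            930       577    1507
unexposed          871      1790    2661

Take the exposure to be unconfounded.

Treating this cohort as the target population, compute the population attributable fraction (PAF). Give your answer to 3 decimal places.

PAF ≈ 0.242

p₁ = P(outcome | exposed) = 930/1507 = 0.61712
p₀ = P(outcome | unexposed) = 871/2661 = 0.32732
Exposure prevalence π = 1507/4168 = 0.36156; overall risk P(Y=1) = 0.4321.
Under exogeneity, PAF = [P(Y=1) − p₀]/P(Y=1).
PAF = (0.4321 − 0.32732) / 0.4321 ≈ 0.2425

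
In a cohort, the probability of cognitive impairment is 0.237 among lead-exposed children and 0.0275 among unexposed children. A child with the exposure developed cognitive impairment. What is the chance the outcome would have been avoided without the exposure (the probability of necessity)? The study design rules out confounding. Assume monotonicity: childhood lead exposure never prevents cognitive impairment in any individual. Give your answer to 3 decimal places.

PN ≈ 0.884

Let p₁ = 0.237, p₀ = 0.0275.
Under exogeneity and monotonicity, PN = (p₁ − p₀) / p₁.
PN = (0.237 − 0.0275) / 0.237 = 0.2095 / 0.237 ≈ 0.8840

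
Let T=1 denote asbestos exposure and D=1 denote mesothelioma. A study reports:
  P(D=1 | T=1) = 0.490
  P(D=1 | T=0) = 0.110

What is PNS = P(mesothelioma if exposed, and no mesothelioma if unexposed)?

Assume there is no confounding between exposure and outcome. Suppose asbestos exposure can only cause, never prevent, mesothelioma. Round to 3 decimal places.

Let p₁ = 0.49, p₀ = 0.11.
Under exogeneity and monotonicity, PNS = p₁ − p₀.
PNS = 0.49 − 0.11 = 0.38

PNS ≈ 0.380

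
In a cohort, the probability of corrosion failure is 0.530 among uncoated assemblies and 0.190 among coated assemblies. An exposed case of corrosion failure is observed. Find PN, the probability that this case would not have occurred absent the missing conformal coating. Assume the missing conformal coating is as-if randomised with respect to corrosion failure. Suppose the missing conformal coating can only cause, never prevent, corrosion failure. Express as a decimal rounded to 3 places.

Let p₁ = 0.53, p₀ = 0.19.
Under exogeneity and monotonicity, PN = (p₁ − p₀) / p₁.
PN = (0.53 − 0.19) / 0.53 = 0.34 / 0.53 ≈ 0.6415

PN ≈ 0.642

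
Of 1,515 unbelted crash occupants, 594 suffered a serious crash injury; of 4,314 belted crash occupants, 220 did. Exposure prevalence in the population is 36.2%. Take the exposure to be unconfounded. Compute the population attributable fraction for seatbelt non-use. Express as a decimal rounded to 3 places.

p₁ = P(outcome | exposed) = 594/1515 = 0.39208
p₀ = P(outcome | unexposed) = 220/4314 = 0.050997
Overall risk P(Y=1) = π·p₁ + (1−π)·p₀ = 0.362×0.39208 + 0.638×0.050997 = 0.17447.
Under exogeneity, PAF = [P(Y=1) − p₀] / P(Y=1).
PAF = (0.17447 − 0.050997) / 0.17447 ≈ 0.7077

PAF ≈ 0.708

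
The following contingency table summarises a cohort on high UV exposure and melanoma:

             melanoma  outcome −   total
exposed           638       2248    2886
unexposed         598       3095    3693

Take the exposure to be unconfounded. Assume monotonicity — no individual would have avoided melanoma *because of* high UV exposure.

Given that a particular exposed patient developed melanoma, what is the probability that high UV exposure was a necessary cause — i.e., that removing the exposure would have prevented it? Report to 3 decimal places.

PN ≈ 0.268

p₁ = P(outcome | exposed) = 638/2886 = 0.22107
p₀ = P(outcome | unexposed) = 598/3693 = 0.16193
Under exogeneity and monotonicity, PN = (p₁ − p₀)/p₁.
PN = (0.22107 − 0.16193) / 0.22107 ≈ 0.2675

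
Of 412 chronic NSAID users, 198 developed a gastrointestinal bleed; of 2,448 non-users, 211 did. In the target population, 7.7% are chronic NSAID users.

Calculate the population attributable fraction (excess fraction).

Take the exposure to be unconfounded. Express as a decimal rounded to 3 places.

PAF ≈ 0.261

p₁ = P(outcome | exposed) = 198/412 = 0.48058
p₀ = P(outcome | unexposed) = 211/2448 = 0.086193
Overall risk P(Y=1) = π·p₁ + (1−π)·p₀ = 0.077×0.48058 + 0.923×0.086193 = 0.11656.
Under exogeneity, PAF = [P(Y=1) − p₀] / P(Y=1).
PAF = (0.11656 − 0.086193) / 0.11656 ≈ 0.2605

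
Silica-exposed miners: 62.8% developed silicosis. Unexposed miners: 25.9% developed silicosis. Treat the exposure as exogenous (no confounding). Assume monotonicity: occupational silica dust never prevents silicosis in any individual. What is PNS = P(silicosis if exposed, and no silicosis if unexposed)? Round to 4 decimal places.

p₁ = 0.628, p₀ = 0.259.
Under exogeneity and monotonicity, PNS = p₁ − p₀.
PNS = 0.628 − 0.259 = 0.369

PNS ≈ 0.3690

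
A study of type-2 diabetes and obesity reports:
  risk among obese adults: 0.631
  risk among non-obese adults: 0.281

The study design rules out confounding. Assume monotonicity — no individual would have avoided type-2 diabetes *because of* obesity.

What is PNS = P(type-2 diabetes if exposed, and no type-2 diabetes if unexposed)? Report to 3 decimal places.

Let p₁ = 0.631, p₀ = 0.281.
Under exogeneity and monotonicity, PNS = p₁ − p₀.
PNS = 0.631 − 0.281 = 0.35

PNS ≈ 0.350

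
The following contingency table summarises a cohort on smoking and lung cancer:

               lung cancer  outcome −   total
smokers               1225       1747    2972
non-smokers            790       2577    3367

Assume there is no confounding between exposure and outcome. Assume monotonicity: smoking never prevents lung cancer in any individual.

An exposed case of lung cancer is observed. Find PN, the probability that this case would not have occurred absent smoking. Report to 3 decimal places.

p₁ = P(outcome | exposed) = 1225/2972 = 0.41218
p₀ = P(outcome | unexposed) = 790/3367 = 0.23463
Under exogeneity and monotonicity, PN = (p₁ − p₀) / p₁.
PN = (0.41218 − 0.23463) / 0.41218 = 0.17755 / 0.41218 ≈ 0.4308

PN ≈ 0.431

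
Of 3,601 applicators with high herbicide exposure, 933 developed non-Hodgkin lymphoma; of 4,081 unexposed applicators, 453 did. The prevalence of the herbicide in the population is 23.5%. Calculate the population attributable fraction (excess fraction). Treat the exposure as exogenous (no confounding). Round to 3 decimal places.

PAF ≈ 0.239

p₁ = P(outcome | exposed) = 933/3601 = 0.25909
p₀ = P(outcome | unexposed) = 453/4081 = 0.111
Overall risk P(Y=1) = π·p₁ + (1−π)·p₀ = 0.235×0.25909 + 0.765×0.111 = 0.1458.
Under exogeneity, PAF = [P(Y=1) − p₀] / P(Y=1).
PAF = (0.1458 − 0.111) / 0.1458 ≈ 0.2387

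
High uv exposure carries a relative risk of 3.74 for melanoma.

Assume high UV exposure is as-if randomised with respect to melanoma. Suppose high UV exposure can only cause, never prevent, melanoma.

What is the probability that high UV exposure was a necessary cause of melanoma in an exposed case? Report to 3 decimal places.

Under exogeneity and monotonicity, PN = (RR − 1) / RR = 1 − 1/RR.
PN = (3.74 − 1) / 3.74 = 2.74 / 3.74 ≈ 0.7326

PN ≈ 0.733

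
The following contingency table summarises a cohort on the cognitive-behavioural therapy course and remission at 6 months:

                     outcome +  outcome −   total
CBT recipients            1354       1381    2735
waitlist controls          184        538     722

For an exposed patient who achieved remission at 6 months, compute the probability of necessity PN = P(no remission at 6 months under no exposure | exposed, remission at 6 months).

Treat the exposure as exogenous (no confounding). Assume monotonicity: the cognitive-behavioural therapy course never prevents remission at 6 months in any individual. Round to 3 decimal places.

PN ≈ 0.485

p₁ = P(outcome | exposed) = 1354/2735 = 0.49506
p₀ = P(outcome | unexposed) = 184/722 = 0.25485
Under exogeneity and monotonicity, PN = (p₁ − p₀) / p₁.
PN = (0.49506 − 0.25485) / 0.49506 = 0.24022 / 0.49506 ≈ 0.4852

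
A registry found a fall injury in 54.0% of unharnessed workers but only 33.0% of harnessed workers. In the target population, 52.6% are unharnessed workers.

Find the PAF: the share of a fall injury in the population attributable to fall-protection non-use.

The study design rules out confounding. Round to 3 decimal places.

p₁ = 0.54, p₀ = 0.33.
Overall risk P(Y=1) = π·p₁ + (1−π)·p₀ = 0.526×0.54 + 0.474×0.33 = 0.44046.
Under exogeneity, PAF = [P(Y=1) − p₀] / P(Y=1).
PAF = (0.44046 − 0.33) / 0.44046 ≈ 0.2508

PAF ≈ 0.251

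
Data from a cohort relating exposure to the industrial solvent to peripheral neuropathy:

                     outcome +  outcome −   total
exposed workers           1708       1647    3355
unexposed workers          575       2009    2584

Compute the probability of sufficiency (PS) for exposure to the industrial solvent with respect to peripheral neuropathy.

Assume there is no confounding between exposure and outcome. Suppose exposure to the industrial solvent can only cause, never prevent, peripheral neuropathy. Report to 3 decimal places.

p₁ = P(outcome | exposed) = 1708/3355 = 0.50909
p₀ = P(outcome | unexposed) = 575/2584 = 0.22252
Under exogeneity and monotonicity, PS = (p₁ − p₀) / (1 − p₀).
PS = (0.50909 − 0.22252) / (1 − 0.22252) = 0.28657 / 0.77748 ≈ 0.3686

PS ≈ 0.369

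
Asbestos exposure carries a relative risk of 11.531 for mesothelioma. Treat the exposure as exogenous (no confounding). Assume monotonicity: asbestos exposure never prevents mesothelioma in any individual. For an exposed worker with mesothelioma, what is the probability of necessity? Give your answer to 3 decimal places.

PN ≈ 0.913

Under exogeneity and monotonicity, PN = (RR − 1) / RR = 1 − 1/RR.
PN = (11.531 − 1) / 11.531 = 10.53 / 11.531 ≈ 0.9133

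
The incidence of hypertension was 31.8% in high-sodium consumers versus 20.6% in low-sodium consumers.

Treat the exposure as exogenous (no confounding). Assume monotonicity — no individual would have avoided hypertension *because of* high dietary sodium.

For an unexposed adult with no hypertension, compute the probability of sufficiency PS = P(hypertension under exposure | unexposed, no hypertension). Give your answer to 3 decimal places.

p₁ = 0.318, p₀ = 0.206.
Under exogeneity and monotonicity, PS = (p₁ − p₀) / (1 − p₀).
PS = (0.318 − 0.206) / (1 − 0.206) = 0.112 / 0.794 ≈ 0.1411

PS ≈ 0.141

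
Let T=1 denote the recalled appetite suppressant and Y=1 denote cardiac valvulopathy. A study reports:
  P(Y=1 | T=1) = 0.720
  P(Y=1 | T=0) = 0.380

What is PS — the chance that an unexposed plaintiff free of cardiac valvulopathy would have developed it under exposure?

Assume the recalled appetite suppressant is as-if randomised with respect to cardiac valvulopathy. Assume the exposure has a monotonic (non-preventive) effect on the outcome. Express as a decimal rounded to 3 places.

Let p₁ = 0.72, p₀ = 0.38.
Under exogeneity and monotonicity, PS = (p₁ − p₀) / (1 − p₀).
PS = (0.72 − 0.38) / (1 − 0.38) = 0.34 / 0.62 ≈ 0.5484

PS ≈ 0.548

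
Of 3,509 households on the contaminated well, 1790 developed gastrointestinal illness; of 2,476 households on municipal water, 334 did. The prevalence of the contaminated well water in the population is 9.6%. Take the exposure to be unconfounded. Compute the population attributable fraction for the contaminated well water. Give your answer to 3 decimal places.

p₁ = P(outcome | exposed) = 1790/3509 = 0.51012
p₀ = P(outcome | unexposed) = 334/2476 = 0.13489
Overall risk P(Y=1) = π·p₁ + (1−π)·p₀ = 0.096×0.51012 + 0.904×0.13489 = 0.17092.
Under exogeneity, PAF = [P(Y=1) − p₀] / P(Y=1).
PAF = (0.17092 − 0.13489) / 0.17092 ≈ 0.2108

PAF ≈ 0.211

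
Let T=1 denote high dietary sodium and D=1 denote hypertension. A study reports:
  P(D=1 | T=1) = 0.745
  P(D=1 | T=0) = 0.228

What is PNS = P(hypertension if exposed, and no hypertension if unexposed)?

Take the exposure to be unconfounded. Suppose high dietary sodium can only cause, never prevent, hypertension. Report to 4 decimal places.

Let p₁ = 0.745, p₀ = 0.228.
Under exogeneity and monotonicity, PNS = p₁ − p₀.
PNS = 0.745 − 0.228 = 0.517

PNS ≈ 0.5170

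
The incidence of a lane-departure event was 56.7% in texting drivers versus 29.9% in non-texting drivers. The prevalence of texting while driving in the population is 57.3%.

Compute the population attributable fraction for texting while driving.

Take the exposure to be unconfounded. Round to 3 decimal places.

PAF ≈ 0.339

p₁ = 0.567, p₀ = 0.299.
Overall risk P(Y=1) = π·p₁ + (1−π)·p₀ = 0.573×0.567 + 0.427×0.299 = 0.45256.
Under exogeneity, PAF = [P(Y=1) − p₀] / P(Y=1).
PAF = (0.45256 − 0.299) / 0.45256 ≈ 0.3393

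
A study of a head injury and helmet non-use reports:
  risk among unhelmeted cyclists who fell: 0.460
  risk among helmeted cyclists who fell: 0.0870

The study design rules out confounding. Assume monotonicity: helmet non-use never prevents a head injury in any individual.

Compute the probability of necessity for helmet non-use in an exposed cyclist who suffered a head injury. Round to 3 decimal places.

PN ≈ 0.811

Let p₁ = 0.46, p₀ = 0.087.
Under exogeneity and monotonicity, PN = (p₁ − p₀) / p₁.
PN = (0.46 − 0.087) / 0.46 = 0.373 / 0.46 ≈ 0.8109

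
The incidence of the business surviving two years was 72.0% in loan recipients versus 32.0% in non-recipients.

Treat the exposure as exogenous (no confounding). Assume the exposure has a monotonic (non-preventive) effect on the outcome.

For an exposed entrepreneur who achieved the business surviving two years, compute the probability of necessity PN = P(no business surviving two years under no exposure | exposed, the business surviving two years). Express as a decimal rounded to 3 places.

PN ≈ 0.556

p₁ = 0.72, p₀ = 0.32.
Under exogeneity and monotonicity, PN = (p₁ − p₀) / p₁.
PN = (0.72 − 0.32) / 0.72 = 0.4 / 0.72 ≈ 0.5556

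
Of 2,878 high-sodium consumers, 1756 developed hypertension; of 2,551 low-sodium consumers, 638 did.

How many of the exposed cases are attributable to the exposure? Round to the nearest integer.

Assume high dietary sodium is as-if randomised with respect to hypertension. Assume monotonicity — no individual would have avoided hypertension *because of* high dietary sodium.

about 1036 cases

p₁ = P(outcome | exposed) = 1756/2878 = 0.61015
p₀ = P(outcome | unexposed) = 638/2551 = 0.2501
PN = (p₁ − p₀)/p₁ = (0.61015 − 0.2501) / 0.61015 ≈ 0.59010.
Attributable cases ≈ PN × (exposed cases) = 0.59010 × 1756 ≈ 1036.22.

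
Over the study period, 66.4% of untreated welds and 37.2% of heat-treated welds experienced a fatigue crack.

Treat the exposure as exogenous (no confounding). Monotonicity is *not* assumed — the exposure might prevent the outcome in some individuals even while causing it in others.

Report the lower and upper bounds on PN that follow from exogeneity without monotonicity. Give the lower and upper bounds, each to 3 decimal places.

p₁ = 0.664, p₀ = 0.372.
Under exogeneity alone the bounds on PN are max{0,(p₁−p₀)/p₁} ≤ PN ≤ min{1,(1−p₀)/p₁}.
  lower = (p₁ − p₀)/p₁ = 0.292 / 0.664 ≈ 0.4398
  upper = min{1, (1 − p₀)/p₁} = 0.628 / 0.664 ≈ 0.9458

0.440 ≤ PN ≤ 0.946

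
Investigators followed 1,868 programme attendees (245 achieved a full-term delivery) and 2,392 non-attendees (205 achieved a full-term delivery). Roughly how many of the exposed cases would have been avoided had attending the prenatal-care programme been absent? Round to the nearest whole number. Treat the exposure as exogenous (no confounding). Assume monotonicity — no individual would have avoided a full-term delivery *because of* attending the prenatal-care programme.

about 85 cases

p₁ = P(outcome | exposed) = 245/1868 = 0.13116
p₀ = P(outcome | unexposed) = 205/2392 = 0.085702
PN = (p₁ − p₀)/p₁ = (0.13116 − 0.085702) / 0.13116 ≈ 0.34656.
Attributable cases ≈ PN × (exposed cases) = 0.34656 × 245 ≈ 84.91.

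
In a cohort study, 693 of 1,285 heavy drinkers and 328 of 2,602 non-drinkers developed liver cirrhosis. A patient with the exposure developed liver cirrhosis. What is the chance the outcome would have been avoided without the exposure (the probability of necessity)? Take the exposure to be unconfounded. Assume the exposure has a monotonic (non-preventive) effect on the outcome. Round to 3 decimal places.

p₁ = P(outcome | exposed) = 693/1285 = 0.5393
p₀ = P(outcome | unexposed) = 328/2602 = 0.12606
Under exogeneity and monotonicity, PN = (p₁ − p₀) / p₁.
PN = (0.5393 − 0.12606) / 0.5393 = 0.41324 / 0.5393 ≈ 0.7663

PN ≈ 0.766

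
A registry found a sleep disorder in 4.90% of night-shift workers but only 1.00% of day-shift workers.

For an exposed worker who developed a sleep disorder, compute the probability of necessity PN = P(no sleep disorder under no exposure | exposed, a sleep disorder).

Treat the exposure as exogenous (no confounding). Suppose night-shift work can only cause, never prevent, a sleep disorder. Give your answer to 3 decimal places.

p₁ = 0.049, p₀ = 0.01.
Under exogeneity and monotonicity, PN = (p₁ − p₀) / p₁.
PN = (0.049 − 0.01) / 0.049 = 0.039 / 0.049 ≈ 0.7959

PN ≈ 0.796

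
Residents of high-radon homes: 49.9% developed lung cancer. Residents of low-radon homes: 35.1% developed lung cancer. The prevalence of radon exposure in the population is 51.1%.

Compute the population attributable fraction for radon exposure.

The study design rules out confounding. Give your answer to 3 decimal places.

PAF ≈ 0.177

p₁ = 0.499, p₀ = 0.351.
Overall risk P(Y=1) = π·p₁ + (1−π)·p₀ = 0.511×0.499 + 0.489×0.351 = 0.42663.
Under exogeneity, PAF = [P(Y=1) − p₀] / P(Y=1).
PAF = (0.42663 − 0.351) / 0.42663 ≈ 0.1773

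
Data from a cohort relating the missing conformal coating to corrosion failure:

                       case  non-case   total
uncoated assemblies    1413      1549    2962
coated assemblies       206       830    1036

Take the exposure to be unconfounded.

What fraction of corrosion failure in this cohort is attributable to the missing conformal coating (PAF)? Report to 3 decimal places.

p₁ = P(outcome | exposed) = 1413/2962 = 0.47704
p₀ = P(outcome | unexposed) = 206/1036 = 0.19884
Exposure prevalence π = 2962/3998 = 0.74087; overall risk P(Y=1) = 0.40495.
Under exogeneity, PAF = [P(Y=1) − p₀]/P(Y=1).
PAF = (0.40495 − 0.19884) / 0.40495 ≈ 0.5090

PAF ≈ 0.509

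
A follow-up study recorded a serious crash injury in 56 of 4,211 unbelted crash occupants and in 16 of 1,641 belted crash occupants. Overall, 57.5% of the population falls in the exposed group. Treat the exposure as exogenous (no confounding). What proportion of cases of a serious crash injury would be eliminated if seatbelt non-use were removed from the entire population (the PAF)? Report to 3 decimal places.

p₁ = P(outcome | exposed) = 56/4211 = 0.013299
p₀ = P(outcome | unexposed) = 16/1641 = 0.0097502
Overall risk P(Y=1) = π·p₁ + (1−π)·p₀ = 0.575×0.013299 + 0.425×0.0097502 = 0.01179.
Under exogeneity, PAF = [P(Y=1) − p₀] / P(Y=1).
PAF = (0.01179 − 0.0097502) / 0.01179 ≈ 0.1730

PAF ≈ 0.173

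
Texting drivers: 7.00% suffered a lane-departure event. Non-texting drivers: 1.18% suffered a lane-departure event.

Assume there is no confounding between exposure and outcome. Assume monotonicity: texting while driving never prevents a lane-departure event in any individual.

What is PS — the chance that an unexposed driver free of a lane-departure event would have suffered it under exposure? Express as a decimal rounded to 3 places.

p₁ = 0.07, p₀ = 0.0118.
Under exogeneity and monotonicity, PS = (p₁ − p₀) / (1 − p₀).
PS = (0.07 − 0.0118) / (1 − 0.0118) = 0.0582 / 0.9882 ≈ 0.0589

PS ≈ 0.059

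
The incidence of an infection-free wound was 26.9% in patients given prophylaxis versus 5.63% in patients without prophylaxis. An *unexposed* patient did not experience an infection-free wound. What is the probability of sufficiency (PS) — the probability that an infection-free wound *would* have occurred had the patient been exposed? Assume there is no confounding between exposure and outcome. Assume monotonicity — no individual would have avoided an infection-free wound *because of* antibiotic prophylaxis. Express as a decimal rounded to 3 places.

PS ≈ 0.225

p₁ = 0.269, p₀ = 0.0563.
Under exogeneity and monotonicity, PS = (p₁ − p₀) / (1 − p₀).
PS = (0.269 − 0.0563) / (1 − 0.0563) = 0.2127 / 0.9437 ≈ 0.2254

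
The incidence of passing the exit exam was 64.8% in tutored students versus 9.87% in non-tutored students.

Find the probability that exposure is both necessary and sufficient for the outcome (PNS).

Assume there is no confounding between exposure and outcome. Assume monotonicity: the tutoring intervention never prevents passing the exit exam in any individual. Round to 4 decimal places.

p₁ = 0.648, p₀ = 0.0987.
Under exogeneity and monotonicity, PNS = p₁ − p₀.
PNS = 0.648 − 0.0987 = 0.5493

PNS ≈ 0.5493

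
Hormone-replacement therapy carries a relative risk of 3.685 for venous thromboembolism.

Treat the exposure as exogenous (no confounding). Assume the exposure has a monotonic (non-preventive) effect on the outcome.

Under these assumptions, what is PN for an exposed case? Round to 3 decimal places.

Under exogeneity and monotonicity, PN = (RR − 1) / RR = 1 − 1/RR.
PN = (3.685 − 1) / 3.685 = 2.685 / 3.685 ≈ 0.7286

PN ≈ 0.729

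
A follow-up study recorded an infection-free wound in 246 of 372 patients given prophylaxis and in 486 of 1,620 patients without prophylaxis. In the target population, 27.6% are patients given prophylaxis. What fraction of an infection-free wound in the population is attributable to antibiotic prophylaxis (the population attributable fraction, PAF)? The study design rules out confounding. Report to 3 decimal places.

p₁ = P(outcome | exposed) = 246/372 = 0.66129
p₀ = P(outcome | unexposed) = 486/1620 = 0.3
Overall risk P(Y=1) = π·p₁ + (1−π)·p₀ = 0.276×0.66129 + 0.724×0.3 = 0.39972.
Under exogeneity, PAF = [P(Y=1) − p₀] / P(Y=1).
PAF = (0.39972 − 0.3) / 0.39972 ≈ 0.2495

PAF ≈ 0.249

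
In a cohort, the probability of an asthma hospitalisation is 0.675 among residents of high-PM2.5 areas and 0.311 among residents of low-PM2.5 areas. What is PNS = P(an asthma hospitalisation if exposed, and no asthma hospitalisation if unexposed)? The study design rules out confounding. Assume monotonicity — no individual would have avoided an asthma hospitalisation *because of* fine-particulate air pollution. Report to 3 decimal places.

PNS ≈ 0.364

Let p₁ = 0.675, p₀ = 0.311.
Under exogeneity and monotonicity, PNS = p₁ − p₀.
PNS = 0.675 − 0.311 = 0.364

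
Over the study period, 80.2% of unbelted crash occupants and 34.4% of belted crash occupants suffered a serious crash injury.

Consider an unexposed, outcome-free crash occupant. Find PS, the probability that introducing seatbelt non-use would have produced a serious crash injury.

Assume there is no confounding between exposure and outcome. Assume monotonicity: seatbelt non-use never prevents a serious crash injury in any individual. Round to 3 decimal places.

p₁ = 0.802, p₀ = 0.344.
Under exogeneity and monotonicity, PS = (p₁ − p₀) / (1 − p₀).
PS = (0.802 − 0.344) / (1 − 0.344) = 0.458 / 0.656 ≈ 0.6982

PS ≈ 0.698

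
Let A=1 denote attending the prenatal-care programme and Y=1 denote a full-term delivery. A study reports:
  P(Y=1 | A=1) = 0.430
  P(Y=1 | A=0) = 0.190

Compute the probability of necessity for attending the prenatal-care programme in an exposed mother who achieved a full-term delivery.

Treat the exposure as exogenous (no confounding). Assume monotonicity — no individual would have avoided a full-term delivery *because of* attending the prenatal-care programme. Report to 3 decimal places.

Let p₁ = 0.43, p₀ = 0.19.
Under exogeneity and monotonicity, PN = (p₁ − p₀) / p₁.
PN = (0.43 − 0.19) / 0.43 = 0.24 / 0.43 ≈ 0.5581

PN ≈ 0.558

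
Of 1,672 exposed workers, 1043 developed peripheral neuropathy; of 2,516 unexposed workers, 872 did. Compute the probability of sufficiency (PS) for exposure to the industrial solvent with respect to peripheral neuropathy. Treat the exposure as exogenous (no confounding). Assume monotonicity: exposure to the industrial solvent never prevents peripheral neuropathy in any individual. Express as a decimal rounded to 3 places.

PS ≈ 0.424

p₁ = P(outcome | exposed) = 1043/1672 = 0.6238
p₀ = P(outcome | unexposed) = 872/2516 = 0.34658
Under exogeneity and monotonicity, PS = (p₁ − p₀) / (1 − p₀).
PS = (0.6238 − 0.34658) / (1 − 0.34658) = 0.27722 / 0.65342 ≈ 0.4243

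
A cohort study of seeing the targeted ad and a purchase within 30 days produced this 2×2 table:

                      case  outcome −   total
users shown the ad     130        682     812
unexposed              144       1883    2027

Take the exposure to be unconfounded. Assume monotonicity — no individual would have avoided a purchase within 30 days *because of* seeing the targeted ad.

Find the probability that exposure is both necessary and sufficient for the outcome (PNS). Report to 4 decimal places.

p₁ = P(outcome | exposed) = 130/812 = 0.1601
p₀ = P(outcome | unexposed) = 144/2027 = 0.071041
Under exogeneity and monotonicity, PNS = p₁ − p₀.
PNS = 0.1601 − 0.071041 = 0.089058

PNS ≈ 0.0891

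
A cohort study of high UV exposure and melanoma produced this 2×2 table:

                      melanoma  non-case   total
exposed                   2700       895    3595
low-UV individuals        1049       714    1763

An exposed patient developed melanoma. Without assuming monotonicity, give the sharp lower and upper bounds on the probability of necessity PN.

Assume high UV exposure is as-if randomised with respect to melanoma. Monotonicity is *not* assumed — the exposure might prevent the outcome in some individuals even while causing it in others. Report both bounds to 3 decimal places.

p₁ = P(outcome | exposed) = 2700/3595 = 0.75104
p₀ = P(outcome | unexposed) = 1049/1763 = 0.59501
Under exogeneity alone the bounds on PN are max{0,(p₁−p₀)/p₁} ≤ PN ≤ min{1,(1−p₀)/p₁}.
  lower = (p₁ − p₀)/p₁ = 0.15603 / 0.75104 ≈ 0.2078
  upper = min{1, (1 − p₀)/p₁} = 0.40499 / 0.75104 ≈ 0.5392

0.208 ≤ PN ≤ 0.539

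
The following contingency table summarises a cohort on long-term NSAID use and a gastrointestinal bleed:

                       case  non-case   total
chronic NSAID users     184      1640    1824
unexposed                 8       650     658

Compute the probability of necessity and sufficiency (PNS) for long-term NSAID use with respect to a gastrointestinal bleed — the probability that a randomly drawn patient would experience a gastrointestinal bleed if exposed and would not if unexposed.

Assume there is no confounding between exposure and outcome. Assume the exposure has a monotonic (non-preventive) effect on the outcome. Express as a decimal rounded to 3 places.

PNS ≈ 0.089

p₁ = P(outcome | exposed) = 184/1824 = 0.10088
p₀ = P(outcome | unexposed) = 8/658 = 0.012158
Under exogeneity and monotonicity, PNS = p₁ − p₀.
PNS = 0.10088 − 0.012158 = 0.088719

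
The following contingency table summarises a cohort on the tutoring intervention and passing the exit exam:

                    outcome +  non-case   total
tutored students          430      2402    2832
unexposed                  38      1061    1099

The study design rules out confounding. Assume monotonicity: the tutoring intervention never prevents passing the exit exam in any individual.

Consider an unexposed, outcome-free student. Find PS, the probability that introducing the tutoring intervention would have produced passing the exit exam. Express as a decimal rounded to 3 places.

PS ≈ 0.121

p₁ = P(outcome | exposed) = 430/2832 = 0.15184
p₀ = P(outcome | unexposed) = 38/1099 = 0.034577
Under exogeneity and monotonicity, PS = (p₁ − p₀) / (1 − p₀).
PS = (0.15184 − 0.034577) / (1 − 0.034577) = 0.11726 / 0.96542 ≈ 0.1215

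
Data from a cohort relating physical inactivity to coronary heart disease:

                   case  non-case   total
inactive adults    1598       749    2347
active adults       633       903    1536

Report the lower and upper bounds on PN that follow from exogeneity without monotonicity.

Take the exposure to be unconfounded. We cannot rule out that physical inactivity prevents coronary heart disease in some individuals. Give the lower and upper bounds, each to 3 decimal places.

0.395 ≤ PN ≤ 0.863

p₁ = P(outcome | exposed) = 1598/2347 = 0.68087
p₀ = P(outcome | unexposed) = 633/1536 = 0.41211
Under exogeneity alone the bounds on PN are max{0,(p₁−p₀)/p₁} ≤ PN ≤ min{1,(1−p₀)/p₁}.
  lower = (p₁ − p₀)/p₁ = 0.26876 / 0.68087 ≈ 0.3947
  upper = min{1, (1 − p₀)/p₁} = 0.58789 / 0.68087 ≈ 0.8634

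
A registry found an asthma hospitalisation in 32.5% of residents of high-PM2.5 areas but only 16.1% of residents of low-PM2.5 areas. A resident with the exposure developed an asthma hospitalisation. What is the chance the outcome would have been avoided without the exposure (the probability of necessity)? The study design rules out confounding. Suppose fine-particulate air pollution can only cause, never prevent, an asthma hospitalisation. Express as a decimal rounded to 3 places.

PN ≈ 0.505

p₁ = 0.325, p₀ = 0.161.
Under exogeneity and monotonicity, PN = (p₁ − p₀) / p₁.
PN = (0.325 − 0.161) / 0.325 = 0.164 / 0.325 ≈ 0.5046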